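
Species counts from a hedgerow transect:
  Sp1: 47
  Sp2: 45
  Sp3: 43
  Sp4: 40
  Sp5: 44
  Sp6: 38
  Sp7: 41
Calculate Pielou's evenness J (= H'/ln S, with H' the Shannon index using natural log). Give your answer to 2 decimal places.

1.00

Total N = 47+45+43+40+44+38+41 = 298, so the proportions are 0.1577, 0.151, 0.1443, 0.1342, 0.1477, 0.1275, 0.1376 (working shown to 4 dp, full precision carried).
H' = −Σ pᵢ ln pᵢ = −((-0.2913) + (-0.2855) + (-0.2793) + (-0.2696) + (-0.2824) + (-0.2626) + (-0.2729)) = 1.9436.
With S = 7 species, ln S = 1.9459, so J = 1.9436/1.9459 = 0.9988, i.e. 1.00 to 2 decimal places.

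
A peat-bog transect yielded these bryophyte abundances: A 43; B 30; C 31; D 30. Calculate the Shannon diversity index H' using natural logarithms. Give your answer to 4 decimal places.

1.3735

Total N = 43+30+31+30 = 134, so the proportions are 0.320896, 0.223881, 0.231343, 0.223881 (working shown to 6 dp, full precision carried).
Each pᵢ ln pᵢ term: 0.320896×(-1.136640)=-0.364743, 0.223881×(-1.496642)=-0.335069, 0.231343×(-1.463853)=-0.338652, 0.223881×(-1.496642)=-0.335069.
Sum = -1.373533, so H' = 1.3735.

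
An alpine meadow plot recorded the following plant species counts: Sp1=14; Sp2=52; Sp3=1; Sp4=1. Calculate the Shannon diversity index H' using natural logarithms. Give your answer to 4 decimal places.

0.6546

Total N = 14+52+1+1 = 68, so the proportions are 0.205882, 0.764706, 0.014706, 0.014706 (working shown to 6 dp, full precision carried).
Each pᵢ ln pᵢ term: 0.205882×(-1.580450)=-0.325387, 0.764706×(-0.268264)=-0.205143, 0.014706×(-4.219508)=-0.062052, 0.014706×(-4.219508)=-0.062052.
Sum = -0.654633, so H' = 0.6546.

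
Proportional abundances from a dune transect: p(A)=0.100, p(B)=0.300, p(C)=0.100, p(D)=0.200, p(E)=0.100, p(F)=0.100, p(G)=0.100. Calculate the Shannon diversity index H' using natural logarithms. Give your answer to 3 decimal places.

Each pᵢ ln pᵢ term (working shown to 5 dp, full precision carried): 0.1×(-2.30259)=-0.23026, 0.3×(-1.20397)=-0.36119, 0.1×(-2.30259)=-0.23026, 0.2×(-1.60944)=-0.32189, 0.1×(-2.30259)=-0.23026, 0.1×(-2.30259)=-0.23026, 0.1×(-2.30259)=-0.23026.
Sum = -1.83437, so H' = 1.834.

1.834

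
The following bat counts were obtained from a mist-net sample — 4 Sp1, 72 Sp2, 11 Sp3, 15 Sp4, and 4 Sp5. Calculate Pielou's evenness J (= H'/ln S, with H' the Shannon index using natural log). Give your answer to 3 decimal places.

Total N = 4+72+11+15+4 = 106, so the proportions are 0.03774, 0.67925, 0.10377, 0.14151, 0.03774 (working shown to 5 dp, full precision carried).
H' = −Σ pᵢ ln pᵢ = −((-0.12367) + (-0.26271) + (-0.23510) + (-0.27671) + (-0.12367)) = 1.02185.
With S = 5 species, ln S = 1.60944, so J = 1.02185/1.60944 = 0.63491, i.e. 0.635 to 3 decimal places.

0.635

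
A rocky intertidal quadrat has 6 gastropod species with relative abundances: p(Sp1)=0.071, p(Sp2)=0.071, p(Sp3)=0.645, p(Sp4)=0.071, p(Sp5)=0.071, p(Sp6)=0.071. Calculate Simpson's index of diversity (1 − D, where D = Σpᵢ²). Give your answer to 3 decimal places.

0.559

D = 0.071² + 0.071² + 0.645² + 0.071² + 0.071² + 0.071² = 0.00504 + 0.00504 + 0.41603 + 0.00504 + 0.00504 + 0.00504 = 0.44123 (working shown to 5 dp, full precision carried).
So 1 − D = 0.55877, i.e. 0.559 to 3 decimal places.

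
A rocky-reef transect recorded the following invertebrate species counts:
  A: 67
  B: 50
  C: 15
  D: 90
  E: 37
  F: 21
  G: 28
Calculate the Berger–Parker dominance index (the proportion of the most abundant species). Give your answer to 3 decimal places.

Total N = 67+50+15+90+37+21+28 = 308, so the proportions are 0.21753, 0.16234, 0.0487, 0.29221, 0.12013, 0.06818, 0.09091 (working shown to 5 dp, full precision carried).
The largest proportion is 0.29221, i.e. d = 0.292 to 3 decimal places.

0.292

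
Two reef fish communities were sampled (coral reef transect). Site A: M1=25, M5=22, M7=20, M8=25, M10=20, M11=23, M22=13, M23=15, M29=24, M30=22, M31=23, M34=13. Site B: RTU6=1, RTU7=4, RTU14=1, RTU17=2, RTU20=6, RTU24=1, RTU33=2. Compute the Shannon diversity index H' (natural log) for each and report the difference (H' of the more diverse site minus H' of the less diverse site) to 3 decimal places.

Site A: N=245, proportions 0.10204, 0.0898, 0.08163, 0.10204, 0.08163, 0.09388, 0.05306, 0.06122, 0.09796, 0.0898, 0.09388, 0.05306, giving H' = 2.46210 (working shown to 5 dp, full precision carried).
Site B: N=17, proportions 0.05882, 0.23529, 0.05882, 0.11765, 0.35294, 0.05882, 0.11765, giving H' = 1.71155.
Difference = |2.46210 − 1.71155| = 0.75055, i.e. 0.751 to 3 decimal places.

0.751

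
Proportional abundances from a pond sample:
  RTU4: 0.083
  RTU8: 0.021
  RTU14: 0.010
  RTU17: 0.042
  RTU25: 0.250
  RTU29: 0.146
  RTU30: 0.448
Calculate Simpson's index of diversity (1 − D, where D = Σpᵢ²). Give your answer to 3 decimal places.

0.706

D = 0.083² + 0.021² + 0.01² + 0.042² + 0.25² + 0.146² + 0.448² = 0.00689 + 0.00044 + 0.00010 + 0.00176 + 0.06250 + 0.02132 + 0.20070 = 0.29371 (working shown to 5 dp, full precision carried).
So 1 − D = 0.70629, i.e. 0.706 to 3 decimal places.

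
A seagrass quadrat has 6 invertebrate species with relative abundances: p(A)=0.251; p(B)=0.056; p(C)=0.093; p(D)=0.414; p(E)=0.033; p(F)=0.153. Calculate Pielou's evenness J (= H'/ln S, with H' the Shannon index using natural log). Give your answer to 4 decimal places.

0.8339

H' = −Σ pᵢ ln pᵢ = −((-0.346958) + (-0.161415) + (-0.220889) + (-0.365102) + (-0.112571) + (-0.287230)) = 1.494165 (working shown to 6 dp, full precision carried).
With S = 6 species, ln S = 1.791759, so J = 1.494165/1.791759 = 0.833909, i.e. 0.8339 to 4 decimal places.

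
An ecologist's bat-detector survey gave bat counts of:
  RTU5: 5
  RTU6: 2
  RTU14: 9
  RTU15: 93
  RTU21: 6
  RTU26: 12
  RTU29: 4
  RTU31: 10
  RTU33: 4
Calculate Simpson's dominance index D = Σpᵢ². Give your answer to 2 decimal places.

Total N = 5+2+9+93+6+12+4+10+4 = 145, so the proportions are 0.0345, 0.0138, 0.0621, 0.6414, 0.0414, 0.0828, 0.0276, 0.069, 0.0276 (working shown to 4 dp, full precision carried).
D = 0.0345² + 0.0138² + 0.0621² + 0.6414² + 0.0414² + 0.0828² + 0.0276² + 0.069² + 0.0276² = 0.0012 + 0.0002 + 0.0039 + 0.4114 + 0.0017 + 0.0068 + 0.0008 + 0.0048 + 0.0008 = 0.4314.
To 2 decimal places, D = 0.43.

0.43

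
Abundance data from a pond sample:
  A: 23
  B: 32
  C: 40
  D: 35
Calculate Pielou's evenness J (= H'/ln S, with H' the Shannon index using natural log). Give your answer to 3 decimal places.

Total N = 23+32+40+35 = 130, so the proportions are 0.17692, 0.24615, 0.30769, 0.26923 (working shown to 5 dp, full precision carried).
H' = −Σ pᵢ ln pᵢ = −((-0.30644) + (-0.34506) + (-0.36266) + (-0.35328)) = 1.36744.
With S = 4 species, ln S = 1.38629, so J = 1.36744/1.38629 = 0.98640, i.e. 0.986 to 3 decimal places.

0.986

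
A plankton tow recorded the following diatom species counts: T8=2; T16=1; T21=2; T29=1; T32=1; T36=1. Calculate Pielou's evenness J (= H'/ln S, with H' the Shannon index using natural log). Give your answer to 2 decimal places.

Total N = 2+1+2+1+1+1 = 8, so the proportions are 0.25, 0.125, 0.25, 0.125, 0.125, 0.125 (working shown to 4 dp, full precision carried).
H' = −Σ pᵢ ln pᵢ = −((-0.3466) + (-0.2599) + (-0.3466) + (-0.2599) + (-0.2599) + (-0.2599)) = 1.7329.
With S = 6 species, ln S = 1.7918, so J = 1.7329/1.7918 = 0.9671, i.e. 0.97 to 2 decimal places.

0.97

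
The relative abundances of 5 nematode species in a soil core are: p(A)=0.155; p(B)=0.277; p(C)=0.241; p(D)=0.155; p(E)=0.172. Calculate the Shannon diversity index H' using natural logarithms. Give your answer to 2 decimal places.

Each pᵢ ln pᵢ term (working shown to 4 dp, full precision carried): 0.155×(-1.8643)=-0.2890, 0.277×(-1.2837)=-0.3556, 0.241×(-1.4230)=-0.3429, 0.155×(-1.8643)=-0.2890, 0.172×(-1.7603)=-0.3028.
Sum = -1.5792, so H' = 1.58.

1.58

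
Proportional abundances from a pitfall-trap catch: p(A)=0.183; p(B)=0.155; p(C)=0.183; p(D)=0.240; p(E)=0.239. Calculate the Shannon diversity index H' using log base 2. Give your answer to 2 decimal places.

Each pᵢ log₂ pᵢ term (working shown to 4 dp, full precision carried): 0.183×(-2.4501)=-0.4484, 0.155×(-2.6897)=-0.4169, 0.183×(-2.4501)=-0.4484, 0.24×(-2.0589)=-0.4941, 0.239×(-2.0649)=-0.4935.
Sum = -2.3013, so H' = 2.30.

2.30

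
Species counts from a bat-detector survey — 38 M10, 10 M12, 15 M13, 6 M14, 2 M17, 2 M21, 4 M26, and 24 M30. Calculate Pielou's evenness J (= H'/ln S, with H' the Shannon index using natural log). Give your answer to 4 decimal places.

Total N = 38+10+15+6+2+2+4+24 = 101, so the proportions are 0.376238, 0.09901, 0.148515, 0.059406, 0.019802, 0.019802, 0.039604, 0.237624 (working shown to 6 dp, full precision carried).
H' = −Σ pᵢ ln pᵢ = −((-0.367785) + (-0.228964) + (-0.283228) + (-0.167724) + (-0.077663) + (-0.077663) + (-0.127874) + (-0.341481)) = 1.672383.
With S = 8 species, ln S = 2.079442, so J = 1.672383/2.079442 = 0.804246, i.e. 0.8042 to 4 decimal places.

0.8042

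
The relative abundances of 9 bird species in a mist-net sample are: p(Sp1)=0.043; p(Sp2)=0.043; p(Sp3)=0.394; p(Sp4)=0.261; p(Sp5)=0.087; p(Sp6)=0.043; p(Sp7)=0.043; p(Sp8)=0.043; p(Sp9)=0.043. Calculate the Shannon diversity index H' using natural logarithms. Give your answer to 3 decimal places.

Each pᵢ ln pᵢ term (working shown to 5 dp, full precision carried): 0.043×(-3.14656)=-0.13530, 0.043×(-3.14656)=-0.13530, 0.394×(-0.93140)=-0.36697, 0.261×(-1.34323)=-0.35058, 0.087×(-2.44185)=-0.21244, 0.043×(-3.14656)=-0.13530, 0.043×(-3.14656)=-0.13530, 0.043×(-3.14656)=-0.13530, 0.043×(-3.14656)=-0.13530.
Sum = -1.74181, so H' = 1.742.

1.742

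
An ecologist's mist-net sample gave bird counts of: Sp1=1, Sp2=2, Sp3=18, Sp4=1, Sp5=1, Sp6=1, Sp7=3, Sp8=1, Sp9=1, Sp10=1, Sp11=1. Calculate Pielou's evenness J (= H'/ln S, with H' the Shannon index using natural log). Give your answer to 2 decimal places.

Total N = 1+2+18+1+1+1+3+1+1+1+1 = 31, so the proportions are 0.0323, 0.0645, 0.5806, 0.0323, 0.0323, 0.0323, 0.0968, 0.0323, 0.0323, 0.0323, 0.0323 (working shown to 4 dp, full precision carried).
H' = −Σ pᵢ ln pᵢ = −((-0.1108) + (-0.1768) + (-0.3156) + (-0.1108) + (-0.1108) + (-0.1108) + (-0.2260) + (-0.1108) + (-0.1108) + (-0.1108) + (-0.1108)) = 1.6047.
With S = 11 species, ln S = 2.3979, so J = 1.6047/2.3979 = 0.6692, i.e. 0.67 to 2 decimal places.

0.67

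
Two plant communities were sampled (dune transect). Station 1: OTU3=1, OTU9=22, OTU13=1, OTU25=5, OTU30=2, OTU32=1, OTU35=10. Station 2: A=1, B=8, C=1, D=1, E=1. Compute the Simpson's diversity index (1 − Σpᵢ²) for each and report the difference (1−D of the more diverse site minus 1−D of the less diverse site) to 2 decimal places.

0.12

Station 1: N=42, proportions 0.0238, 0.5238, 0.0238, 0.119, 0.0476, 0.0238, 0.2381, giving 1−D = 0.6508 (working shown to 4 dp, full precision carried).
Station 2: N=12, proportions 0.0833, 0.6667, 0.0833, 0.0833, 0.0833, giving 1−D = 0.5278.
Difference = |0.6508 − 0.5278| = 0.1230, i.e. 0.12 to 2 decimal places.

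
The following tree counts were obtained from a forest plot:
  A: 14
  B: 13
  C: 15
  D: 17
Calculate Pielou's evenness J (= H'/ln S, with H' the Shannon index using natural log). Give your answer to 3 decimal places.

0.996

Total N = 14+13+15+17 = 59, so the proportions are 0.23729, 0.22034, 0.25424, 0.28814 (working shown to 5 dp, full precision carried).
H' = −Σ pᵢ ln pᵢ = −((-0.34133) + (-0.33328) + (-0.34817) + (-0.35853)) = 1.38133.
With S = 4 species, ln S = 1.38629, so J = 1.38133/1.38629 = 0.99642, i.e. 0.996 to 3 decimal places.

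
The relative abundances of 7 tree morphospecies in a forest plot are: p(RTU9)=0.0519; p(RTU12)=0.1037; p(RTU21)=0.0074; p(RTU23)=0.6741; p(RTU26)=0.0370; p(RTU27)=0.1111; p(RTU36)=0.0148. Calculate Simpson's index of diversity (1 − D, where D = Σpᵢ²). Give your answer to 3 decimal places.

0.518

D = 0.0519² + 0.1037² + 0.0074² + 0.6741² + 0.037² + 0.1111² + 0.0148² = 0.00269 + 0.01075 + 0.00005 + 0.45441 + 0.00137 + 0.01234 + 0.00022 = 0.48184 (working shown to 5 dp, full precision carried).
So 1 − D = 0.51816, i.e. 0.518 to 3 decimal places.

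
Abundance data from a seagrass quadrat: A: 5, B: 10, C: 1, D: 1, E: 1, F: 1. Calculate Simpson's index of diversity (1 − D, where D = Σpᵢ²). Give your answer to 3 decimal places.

Total N = 5+10+1+1+1+1 = 19, so the proportions are 0.26316, 0.52632, 0.05263, 0.05263, 0.05263, 0.05263 (working shown to 5 dp, full precision carried).
D = 0.26316² + 0.52632² + 0.05263² + 0.05263² + 0.05263² + 0.05263² = 0.06925 + 0.27701 + 0.00277 + 0.00277 + 0.00277 + 0.00277 = 0.35734.
So 1 − D = 0.64266, i.e. 0.643 to 3 decimal places.

0.643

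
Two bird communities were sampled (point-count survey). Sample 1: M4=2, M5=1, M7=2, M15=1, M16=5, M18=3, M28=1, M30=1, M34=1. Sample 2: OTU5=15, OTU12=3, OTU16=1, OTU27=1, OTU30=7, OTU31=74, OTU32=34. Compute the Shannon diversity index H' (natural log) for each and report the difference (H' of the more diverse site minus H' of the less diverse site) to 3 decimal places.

Sample 1: N=17, proportions 0.11765, 0.05882, 0.11765, 0.05882, 0.29412, 0.17647, 0.05882, 0.05882, 0.05882, giving H' = 2.00288 (working shown to 5 dp, full precision carried).
Sample 2: N=135, proportions 0.11111, 0.02222, 0.00741, 0.00741, 0.05185, 0.54815, 0.25185, giving H' = 1.23168.
Difference = |2.00288 − 1.23168| = 0.77120, i.e. 0.771 to 3 decimal places.

0.771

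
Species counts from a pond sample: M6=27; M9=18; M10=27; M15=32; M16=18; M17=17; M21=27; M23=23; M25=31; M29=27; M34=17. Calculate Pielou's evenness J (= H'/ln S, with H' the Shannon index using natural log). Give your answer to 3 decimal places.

Total N = 27+18+27+32+18+17+27+23+31+27+17 = 264, so the proportions are 0.10227, 0.06818, 0.10227, 0.12121, 0.06818, 0.06439, 0.10227, 0.08712, 0.11742, 0.10227, 0.06439 (working shown to 5 dp, full precision carried).
H' = −Σ pᵢ ln pᵢ = −((-0.23319) + (-0.18311) + (-0.23319) + (-0.25578) + (-0.18311) + (-0.17662) + (-0.23319) + (-0.21262) + (-0.25152) + (-0.23319) + (-0.17662)) = 2.37214.
With S = 11 species, ln S = 2.39790, so J = 2.37214/2.39790 = 0.98926, i.e. 0.989 to 3 decimal places.

0.989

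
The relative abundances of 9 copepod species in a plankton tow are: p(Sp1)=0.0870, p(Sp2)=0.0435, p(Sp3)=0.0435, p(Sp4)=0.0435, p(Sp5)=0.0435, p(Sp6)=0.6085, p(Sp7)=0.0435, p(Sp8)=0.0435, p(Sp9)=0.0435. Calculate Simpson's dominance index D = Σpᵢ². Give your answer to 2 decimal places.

0.39

D = 0.087² + 0.0435² + 0.0435² + 0.0435² + 0.0435² + 0.6085² + 0.0435² + 0.0435² + 0.0435² = 0.0076 + 0.0019 + 0.0019 + 0.0019 + 0.0019 + 0.3703 + 0.0019 + 0.0019 + 0.0019 = 0.3911 (working shown to 4 dp, full precision carried).
To 2 decimal places, D = 0.39.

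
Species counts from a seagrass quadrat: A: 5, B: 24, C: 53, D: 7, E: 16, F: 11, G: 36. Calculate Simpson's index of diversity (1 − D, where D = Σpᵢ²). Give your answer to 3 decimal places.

0.778

Total N = 5+24+53+7+16+11+36 = 152, so the proportions are 0.03289, 0.15789, 0.34868, 0.04605, 0.10526, 0.07237, 0.23684 (working shown to 5 dp, full precision carried).
D = 0.03289² + 0.15789² + 0.34868² + 0.04605² + 0.10526² + 0.07237² + 0.23684² = 0.00108 + 0.02493 + 0.12158 + 0.00212 + 0.01108 + 0.00524 + 0.05609 = 0.22213.
So 1 − D = 0.77787, i.e. 0.778 to 3 decimal places.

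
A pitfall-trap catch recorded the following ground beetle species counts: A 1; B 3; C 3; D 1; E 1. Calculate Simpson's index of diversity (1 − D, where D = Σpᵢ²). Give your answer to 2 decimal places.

Total N = 1+3+3+1+1 = 9, so the proportions are 0.1111, 0.3333, 0.3333, 0.1111, 0.1111 (working shown to 4 dp, full precision carried).
D = 0.1111² + 0.3333² + 0.3333² + 0.1111² + 0.1111² = 0.0123 + 0.1111 + 0.1111 + 0.0123 + 0.0123 = 0.2593.
So 1 − D = 0.7407, i.e. 0.74 to 2 decimal places.

0.74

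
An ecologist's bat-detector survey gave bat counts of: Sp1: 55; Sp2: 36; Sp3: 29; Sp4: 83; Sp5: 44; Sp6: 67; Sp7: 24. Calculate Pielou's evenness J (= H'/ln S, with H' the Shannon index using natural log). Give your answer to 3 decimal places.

0.958

Total N = 55+36+29+83+44+67+24 = 338, so the proportions are 0.16272, 0.10651, 0.0858, 0.24556, 0.13018, 0.19822, 0.07101 (working shown to 5 dp, full precision carried).
H' = −Σ pᵢ ln pᵢ = −((-0.29546) + (-0.23853) + (-0.21070) + (-0.34482) + (-0.26541) + (-0.32080) + (-0.18781)) = 1.86353.
With S = 7 species, ln S = 1.94591, so J = 1.86353/1.94591 = 0.95766, i.e. 0.958 to 3 decimal places.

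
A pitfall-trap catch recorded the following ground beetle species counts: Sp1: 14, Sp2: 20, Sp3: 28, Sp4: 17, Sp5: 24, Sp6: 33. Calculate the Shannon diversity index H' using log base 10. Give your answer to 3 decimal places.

Total N = 14+20+28+17+24+33 = 136, so the proportions are 0.10294, 0.14706, 0.20588, 0.125, 0.17647, 0.24265 (working shown to 5 dp, full precision carried).
Each pᵢ log₁₀ pᵢ term: 0.10294×(-0.98741)=-0.10165, 0.14706×(-0.83251)=-0.12243, 0.20588×(-0.68638)=-0.14131, 0.125×(-0.90309)=-0.11289, 0.17647×(-0.75333)=-0.13294, 0.24265×(-0.61502)=-0.14923.
Sum = -0.76045, so H' = 0.760.

0.760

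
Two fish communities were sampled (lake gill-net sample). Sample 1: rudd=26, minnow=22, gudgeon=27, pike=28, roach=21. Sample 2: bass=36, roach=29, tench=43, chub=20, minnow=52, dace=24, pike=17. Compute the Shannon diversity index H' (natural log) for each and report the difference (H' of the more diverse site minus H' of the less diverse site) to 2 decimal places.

Sample 1: N=124, proportions 0.20968, 0.17742, 0.21774, 0.22581, 0.16935, giving H' = 1.60304 (working shown to 5 dp, full precision carried).
Sample 2: N=221, proportions 0.1629, 0.13122, 0.19457, 0.0905, 0.23529, 0.1086, 0.07692, giving H' = 1.87686.
Difference = |1.60304 − 1.87686| = 0.27382, i.e. 0.27 to 2 decimal places.

0.27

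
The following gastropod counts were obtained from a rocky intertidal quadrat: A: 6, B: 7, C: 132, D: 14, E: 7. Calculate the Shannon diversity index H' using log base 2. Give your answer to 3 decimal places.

1.122

Total N = 6+7+132+14+7 = 166, so the proportions are 0.03614, 0.04217, 0.79518, 0.08434, 0.04217 (working shown to 5 dp, full precision carried).
Each pᵢ log₂ pᵢ term: 0.03614×(-4.79008)=-0.17314, 0.04217×(-4.56768)=-0.19261, 0.79518×(-0.33065)=-0.26292, 0.08434×(-3.56768)=-0.30089, 0.04217×(-4.56768)=-0.19261.
Sum = -1.12217, so H' = 1.122.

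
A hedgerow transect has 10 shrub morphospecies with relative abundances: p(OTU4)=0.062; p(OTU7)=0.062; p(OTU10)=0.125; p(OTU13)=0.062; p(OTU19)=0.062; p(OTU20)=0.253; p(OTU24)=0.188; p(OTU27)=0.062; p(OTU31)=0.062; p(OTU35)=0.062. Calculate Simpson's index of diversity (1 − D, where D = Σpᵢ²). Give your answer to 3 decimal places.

D = 0.062² + 0.062² + 0.125² + 0.062² + 0.062² + 0.253² + 0.188² + 0.062² + 0.062² + 0.062² = 0.00384 + 0.00384 + 0.01562 + 0.00384 + 0.00384 + 0.06401 + 0.03534 + 0.00384 + 0.00384 + 0.00384 = 0.14189 (working shown to 5 dp, full precision carried).
So 1 − D = 0.85811, i.e. 0.858 to 3 decimal places.

0.858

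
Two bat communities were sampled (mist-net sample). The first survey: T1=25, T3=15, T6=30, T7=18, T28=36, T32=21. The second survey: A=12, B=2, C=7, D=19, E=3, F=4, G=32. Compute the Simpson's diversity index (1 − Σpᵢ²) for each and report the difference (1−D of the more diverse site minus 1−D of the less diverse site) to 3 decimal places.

0.076

The first survey: N=145, proportions 0.17241, 0.10345, 0.2069, 0.12414, 0.24828, 0.14483, giving 1−D = 0.81874 (working shown to 5 dp, full precision carried).
The second survey: N=79, proportions 0.1519, 0.02532, 0.08861, 0.24051, 0.03797, 0.05063, 0.40506, giving 1−D = 0.74251.
Difference = |0.81874 − 0.74251| = 0.07623, i.e. 0.076 to 3 decimal places.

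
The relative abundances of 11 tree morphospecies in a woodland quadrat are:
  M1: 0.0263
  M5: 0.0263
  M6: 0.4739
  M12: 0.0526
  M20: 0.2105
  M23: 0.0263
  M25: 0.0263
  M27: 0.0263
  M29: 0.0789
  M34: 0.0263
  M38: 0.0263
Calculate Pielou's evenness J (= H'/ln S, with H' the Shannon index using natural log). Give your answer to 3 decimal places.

0.712

H' = −Σ pᵢ ln pᵢ = −((-0.09568) + (-0.09568) + (-0.35389) + (-0.15491) + (-0.32802) + (-0.09568) + (-0.09568) + (-0.09568) + (-0.20037) + (-0.09568) + (-0.09568)) = 1.70698 (working shown to 5 dp, full precision carried).
With S = 11 species, ln S = 2.39790, so J = 1.70698/2.39790 = 0.71186, i.e. 0.712 to 3 decimal places.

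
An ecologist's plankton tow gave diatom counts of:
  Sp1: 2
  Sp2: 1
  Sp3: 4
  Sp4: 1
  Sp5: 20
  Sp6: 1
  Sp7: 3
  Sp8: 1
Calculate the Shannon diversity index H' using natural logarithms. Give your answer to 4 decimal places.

1.3710

Total N = 2+1+4+1+20+1+3+1 = 33, so the proportions are 0.060606, 0.030303, 0.121212, 0.030303, 0.606061, 0.030303, 0.090909, 0.030303 (working shown to 6 dp, full precision carried).
Each pᵢ ln pᵢ term: 0.060606×(-2.803360)=-0.169901, 0.030303×(-3.496508)=-0.105955, 0.121212×(-2.110213)=-0.255783, 0.030303×(-3.496508)=-0.105955, 0.606061×(-0.500775)=-0.303500, 0.030303×(-3.496508)=-0.105955, 0.090909×(-2.397895)=-0.217990, 0.030303×(-3.496508)=-0.105955.
Sum = -1.370994, so H' = 1.3710.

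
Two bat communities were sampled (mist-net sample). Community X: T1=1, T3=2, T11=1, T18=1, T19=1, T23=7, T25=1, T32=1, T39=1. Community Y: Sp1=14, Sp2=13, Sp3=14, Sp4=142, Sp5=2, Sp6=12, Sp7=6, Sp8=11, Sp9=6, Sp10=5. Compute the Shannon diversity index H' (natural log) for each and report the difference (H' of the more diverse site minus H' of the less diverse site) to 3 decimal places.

0.410

Community X: N=16, proportions 0.0625, 0.125, 0.0625, 0.0625, 0.0625, 0.4375, 0.0625, 0.0625, 0.0625, giving H' = 1.83461 (working shown to 5 dp, full precision carried).
Community Y: N=225, proportions 0.06222, 0.05778, 0.06222, 0.63111, 0.00889, 0.05333, 0.02667, 0.04889, 0.02667, 0.02222, giving H' = 1.42456.
Difference = |1.83461 − 1.42456| = 0.41005, i.e. 0.410 to 3 decimal places.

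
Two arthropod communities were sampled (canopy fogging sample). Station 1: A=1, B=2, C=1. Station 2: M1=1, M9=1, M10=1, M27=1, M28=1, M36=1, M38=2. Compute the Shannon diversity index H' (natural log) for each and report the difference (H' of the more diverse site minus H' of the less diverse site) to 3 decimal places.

Station 1: N=4, proportions 0.25, 0.5, 0.25, giving H' = 1.03972 (working shown to 5 dp, full precision carried).
Station 2: N=8, proportions 0.125, 0.125, 0.125, 0.125, 0.125, 0.125, 0.25, giving H' = 1.90615.
Difference = |1.03972 − 1.90615| = 0.86643, i.e. 0.866 to 3 decimal places.

0.866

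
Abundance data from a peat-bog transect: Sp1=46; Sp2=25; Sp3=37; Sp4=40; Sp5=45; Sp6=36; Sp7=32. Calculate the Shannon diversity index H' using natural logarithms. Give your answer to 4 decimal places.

1.9287

Total N = 46+25+37+40+45+36+32 = 261, so the proportions are 0.176245, 0.095785, 0.141762, 0.153257, 0.172414, 0.137931, 0.122605 (working shown to 6 dp, full precision carried).
Each pᵢ ln pᵢ term: 0.176245×(-1.735879)=-0.305940, 0.095785×(-2.345645)=-0.224679, 0.141762×(-1.953602)=-0.276947, 0.153257×(-1.875641)=-0.287455, 0.172414×(-1.757858)=-0.303079, 0.137931×(-1.981001)=-0.273242, 0.122605×(-2.098785)=-0.257322.
Sum = -1.928664, so H' = 1.9287.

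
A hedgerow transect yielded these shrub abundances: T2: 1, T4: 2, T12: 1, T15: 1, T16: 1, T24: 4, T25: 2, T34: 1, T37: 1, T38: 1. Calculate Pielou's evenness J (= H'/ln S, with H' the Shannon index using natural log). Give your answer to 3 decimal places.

0.935

Total N = 1+2+1+1+1+4+2+1+1+1 = 15, so the proportions are 0.06667, 0.13333, 0.06667, 0.06667, 0.06667, 0.26667, 0.13333, 0.06667, 0.06667, 0.06667 (working shown to 5 dp, full precision carried).
H' = −Σ pᵢ ln pᵢ = −((-0.18054) + (-0.26865) + (-0.18054) + (-0.18054) + (-0.18054) + (-0.35247) + (-0.26865) + (-0.18054) + (-0.18054) + (-0.18054)) = 2.15353.
With S = 10 species, ln S = 2.30259, so J = 2.15353/2.30259 = 0.93527, i.e. 0.935 to 3 decimal places.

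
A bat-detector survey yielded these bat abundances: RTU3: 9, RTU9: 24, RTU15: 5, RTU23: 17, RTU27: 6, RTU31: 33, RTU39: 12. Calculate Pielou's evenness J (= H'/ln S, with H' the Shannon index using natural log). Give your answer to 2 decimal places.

0.90

Total N = 9+24+5+17+6+33+12 = 106, so the proportions are 0.0849, 0.2264, 0.0472, 0.1604, 0.0566, 0.3113, 0.1132 (working shown to 4 dp, full precision carried).
H' = −Σ pᵢ ln pᵢ = −((-0.2094) + (-0.3363) + (-0.1441) + (-0.2935) + (-0.1625) + (-0.3633) + (-0.2466)) = 1.7558.
With S = 7 species, ln S = 1.9459, so J = 1.7558/1.9459 = 0.9023, i.e. 0.90 to 2 decimal places.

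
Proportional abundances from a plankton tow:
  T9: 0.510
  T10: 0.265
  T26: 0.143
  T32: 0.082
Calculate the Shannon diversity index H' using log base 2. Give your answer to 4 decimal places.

1.7003

Each pᵢ log₂ pᵢ term (working shown to 6 dp, full precision carried): 0.51×(-0.971431)=-0.495430, 0.265×(-1.915936)=-0.507723, 0.143×(-2.805913)=-0.401246, 0.082×(-3.608232)=-0.295875.
Sum = -1.700273, so H' = 1.7003.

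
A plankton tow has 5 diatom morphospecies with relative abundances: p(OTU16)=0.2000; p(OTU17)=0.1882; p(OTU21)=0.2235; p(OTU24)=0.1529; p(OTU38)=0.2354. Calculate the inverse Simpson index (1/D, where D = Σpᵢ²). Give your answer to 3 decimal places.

4.898

D = 0.2² + 0.1882² + 0.2235² + 0.1529² + 0.2354² = 0.0400000 + 0.0354192 + 0.0499523 + 0.0233784 + 0.0554132 = 0.2041631 (working shown to 7 dp, full precision carried).
So 1/D = 4.89805, i.e. 4.898 to 3 decimal places.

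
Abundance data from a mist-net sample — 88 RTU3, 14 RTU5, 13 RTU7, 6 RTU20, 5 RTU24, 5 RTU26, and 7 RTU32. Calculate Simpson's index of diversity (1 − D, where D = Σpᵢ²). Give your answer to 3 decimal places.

0.567

Total N = 88+14+13+6+5+5+7 = 138, so the proportions are 0.63768, 0.10145, 0.0942, 0.04348, 0.03623, 0.03623, 0.05072 (working shown to 5 dp, full precision carried).
D = 0.63768² + 0.10145² + 0.0942² + 0.04348² + 0.03623² + 0.03623² + 0.05072² = 0.40664 + 0.01029 + 0.00887 + 0.00189 + 0.00131 + 0.00131 + 0.00257 = 0.43289.
So 1 − D = 0.56711, i.e. 0.567 to 3 decimal places.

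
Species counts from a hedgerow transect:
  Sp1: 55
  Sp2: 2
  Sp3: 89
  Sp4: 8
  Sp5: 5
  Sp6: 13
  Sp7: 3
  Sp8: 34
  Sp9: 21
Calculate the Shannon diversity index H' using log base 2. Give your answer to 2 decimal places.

2.41

Total N = 55+2+89+8+5+13+3+34+21 = 230, so the proportions are 0.2391, 0.0087, 0.387, 0.0348, 0.0217, 0.0565, 0.013, 0.1478, 0.0913 (working shown to 4 dp, full precision carried).
Each pᵢ log₂ pᵢ term: 0.2391×(-2.0641)=-0.4936, 0.0087×(-6.8455)=-0.0595, 0.387×(-1.3698)=-0.5300, 0.0348×(-4.8455)=-0.1685, 0.0217×(-5.5236)=-0.1201, 0.0565×(-4.1451)=-0.2343, 0.013×(-6.2605)=-0.0817, 0.1478×(-2.7580)=-0.4077, 0.0913×(-3.4532)=-0.3153.
Sum = -2.4107, so H' = 2.41.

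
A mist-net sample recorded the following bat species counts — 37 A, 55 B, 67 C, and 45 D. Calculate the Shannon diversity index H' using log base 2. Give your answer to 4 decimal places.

Total N = 37+55+67+45 = 204, so the proportions are 0.181373, 0.269608, 0.328431, 0.220588 (working shown to 6 dp, full precision carried).
Each pᵢ log₂ pᵢ term: 0.181373×(-2.462972)=-0.446716, 0.269608×(-1.891066)=-0.509846, 0.328431×(-1.606336)=-0.527571, 0.220588×(-2.180572)=-0.481009.
Sum = -1.965141, so H' = 1.9651.

1.9651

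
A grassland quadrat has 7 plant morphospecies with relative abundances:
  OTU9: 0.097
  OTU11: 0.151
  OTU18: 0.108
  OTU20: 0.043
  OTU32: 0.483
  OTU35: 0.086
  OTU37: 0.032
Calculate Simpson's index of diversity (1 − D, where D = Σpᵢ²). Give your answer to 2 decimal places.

0.71

D = 0.097² + 0.151² + 0.108² + 0.043² + 0.483² + 0.086² + 0.032² = 0.0094 + 0.0228 + 0.0117 + 0.0018 + 0.2333 + 0.0074 + 0.0010 = 0.2874 (working shown to 4 dp, full precision carried).
So 1 − D = 0.7126, i.e. 0.71 to 2 decimal places.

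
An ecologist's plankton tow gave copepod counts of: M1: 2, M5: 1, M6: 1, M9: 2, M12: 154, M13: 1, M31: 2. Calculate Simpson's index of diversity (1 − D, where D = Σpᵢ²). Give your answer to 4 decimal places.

Total N = 2+1+1+2+154+1+2 = 163, so the proportions are 0.01227, 0.006135, 0.006135, 0.01227, 0.944785, 0.006135, 0.01227 (working shown to 6 dp, full precision carried).
D = 0.01227² + 0.006135² + 0.006135² + 0.01227² + 0.944785² + 0.006135² + 0.01227² = 0.000151 + 0.000038 + 0.000038 + 0.000151 + 0.892619 + 0.000038 + 0.000151 = 0.893184.
So 1 − D = 0.106816, i.e. 0.1068 to 4 decimal places.

0.1068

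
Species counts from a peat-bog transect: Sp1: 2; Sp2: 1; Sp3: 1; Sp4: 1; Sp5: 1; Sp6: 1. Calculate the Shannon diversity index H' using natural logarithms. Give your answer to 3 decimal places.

1.748

Total N = 2+1+1+1+1+1 = 7, so the proportions are 0.28571, 0.14286, 0.14286, 0.14286, 0.14286, 0.14286 (working shown to 5 dp, full precision carried).
Each pᵢ ln pᵢ term: 0.28571×(-1.25276)=-0.35793, 0.14286×(-1.94591)=-0.27799, 0.14286×(-1.94591)=-0.27799, 0.14286×(-1.94591)=-0.27799, 0.14286×(-1.94591)=-0.27799, 0.14286×(-1.94591)=-0.27799.
Sum = -1.74787, so H' = 1.748.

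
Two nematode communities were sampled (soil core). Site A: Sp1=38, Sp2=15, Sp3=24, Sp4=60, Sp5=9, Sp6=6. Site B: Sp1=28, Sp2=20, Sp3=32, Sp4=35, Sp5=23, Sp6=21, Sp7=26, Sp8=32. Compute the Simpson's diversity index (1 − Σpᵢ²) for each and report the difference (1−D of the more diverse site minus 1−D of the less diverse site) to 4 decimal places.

0.1284

Site A: N=152, proportions 0.25, 0.098684, 0.157895, 0.394737, 0.059211, 0.039474, giving 1−D = 0.741949 (working shown to 6 dp, full precision carried).
Site B: N=217, proportions 0.129032, 0.092166, 0.147465, 0.16129, 0.105991, 0.096774, 0.119816, 0.147465, giving 1−D = 0.870394.
Difference = |0.741949 − 0.870394| = 0.128445, i.e. 0.1284 to 4 decimal places.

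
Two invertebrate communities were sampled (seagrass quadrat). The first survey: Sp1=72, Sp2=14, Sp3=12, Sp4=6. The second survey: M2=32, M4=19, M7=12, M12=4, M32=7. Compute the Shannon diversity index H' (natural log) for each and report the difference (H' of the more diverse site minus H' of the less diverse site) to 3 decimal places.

0.449

The first survey: N=104, proportions 0.69231, 0.13462, 0.11538, 0.05769, giving H' = 0.93827 (working shown to 5 dp, full precision carried).
The second survey: N=74, proportions 0.43243, 0.25676, 0.16216, 0.05405, 0.09459, giving H' = 1.38740.
Difference = |0.93827 − 1.38740| = 0.44913, i.e. 0.449 to 3 decimal places.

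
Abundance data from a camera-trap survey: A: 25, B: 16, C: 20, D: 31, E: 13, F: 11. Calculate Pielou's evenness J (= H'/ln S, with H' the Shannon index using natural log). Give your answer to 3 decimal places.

0.965

Total N = 25+16+20+31+13+11 = 116, so the proportions are 0.21552, 0.13793, 0.17241, 0.26724, 0.11207, 0.09483 (working shown to 5 dp, full precision carried).
H' = −Σ pᵢ ln pᵢ = −((-0.33076) + (-0.27324) + (-0.30308) + (-0.35265) + (-0.24528) + (-0.22338)) = 1.72839.
With S = 6 species, ln S = 1.79176, so J = 1.72839/1.79176 = 0.96464, i.e. 0.965 to 3 decimal places.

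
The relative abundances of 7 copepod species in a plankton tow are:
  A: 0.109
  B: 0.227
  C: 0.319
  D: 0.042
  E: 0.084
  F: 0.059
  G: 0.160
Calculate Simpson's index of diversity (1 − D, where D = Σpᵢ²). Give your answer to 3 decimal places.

0.797

D = 0.109² + 0.227² + 0.319² + 0.042² + 0.084² + 0.059² + 0.16² = 0.01188 + 0.05153 + 0.10176 + 0.00176 + 0.00706 + 0.00348 + 0.02560 = 0.20307 (working shown to 5 dp, full precision carried).
So 1 − D = 0.79693, i.e. 0.797 to 3 decimal places.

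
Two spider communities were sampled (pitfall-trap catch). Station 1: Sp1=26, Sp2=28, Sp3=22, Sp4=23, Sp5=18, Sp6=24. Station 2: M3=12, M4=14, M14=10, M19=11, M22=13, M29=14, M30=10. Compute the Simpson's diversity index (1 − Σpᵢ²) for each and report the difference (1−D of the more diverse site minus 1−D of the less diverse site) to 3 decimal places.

Station 1: N=141, proportions 0.1844, 0.19858, 0.15603, 0.16312, 0.12766, 0.17021, giving 1−D = 0.83034 (working shown to 5 dp, full precision carried).
Station 2: N=84, proportions 0.14286, 0.16667, 0.11905, 0.13095, 0.15476, 0.16667, 0.11905, giving 1−D = 0.85459.
Difference = |0.83034 − 0.85459| = 0.02425, i.e. 0.024 to 3 decimal places.

0.024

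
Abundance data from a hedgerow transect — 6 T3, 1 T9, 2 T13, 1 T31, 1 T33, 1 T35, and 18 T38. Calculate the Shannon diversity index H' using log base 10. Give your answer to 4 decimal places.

0.5483

Total N = 6+1+2+1+1+1+18 = 30, so the proportions are 0.2, 0.033333, 0.066667, 0.033333, 0.033333, 0.033333, 0.6 (working shown to 6 dp, full precision carried).
Each pᵢ log₁₀ pᵢ term: 0.2×(-0.698970)=-0.139794, 0.033333×(-1.477121)=-0.049237, 0.066667×(-1.176091)=-0.078406, 0.033333×(-1.477121)=-0.049237, 0.033333×(-1.477121)=-0.049237, 0.033333×(-1.477121)=-0.049237, 0.6×(-0.221849)=-0.133109.
Sum = -0.548259, so H' = 0.5483.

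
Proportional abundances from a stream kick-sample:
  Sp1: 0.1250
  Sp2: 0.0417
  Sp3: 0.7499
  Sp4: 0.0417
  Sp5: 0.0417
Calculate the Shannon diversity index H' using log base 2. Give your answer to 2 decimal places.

Each pᵢ log₂ pᵢ term (working shown to 4 dp, full precision carried): 0.125×(-3.0000)=-0.3750, 0.0417×(-4.5838)=-0.1911, 0.7499×(-0.4152)=-0.3114, 0.0417×(-4.5838)=-0.1911, 0.0417×(-4.5838)=-0.1911.
Sum = -1.2598, so H' = 1.26.

1.26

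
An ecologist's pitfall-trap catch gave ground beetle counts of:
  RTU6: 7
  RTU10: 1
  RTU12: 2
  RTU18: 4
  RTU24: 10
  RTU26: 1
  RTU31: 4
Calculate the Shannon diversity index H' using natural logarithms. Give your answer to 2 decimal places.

Total N = 7+1+2+4+10+1+4 = 29, so the proportions are 0.2414, 0.0345, 0.069, 0.1379, 0.3448, 0.0345, 0.1379 (working shown to 4 dp, full precision carried).
Each pᵢ ln pᵢ term: 0.2414×(-1.4214)=-0.3431, 0.0345×(-3.3673)=-0.1161, 0.069×(-2.6741)=-0.1844, 0.1379×(-1.9810)=-0.2732, 0.3448×(-1.0647)=-0.3671, 0.0345×(-3.3673)=-0.1161, 0.1379×(-1.9810)=-0.2732.
Sum = -1.6734, so H' = 1.67.

1.67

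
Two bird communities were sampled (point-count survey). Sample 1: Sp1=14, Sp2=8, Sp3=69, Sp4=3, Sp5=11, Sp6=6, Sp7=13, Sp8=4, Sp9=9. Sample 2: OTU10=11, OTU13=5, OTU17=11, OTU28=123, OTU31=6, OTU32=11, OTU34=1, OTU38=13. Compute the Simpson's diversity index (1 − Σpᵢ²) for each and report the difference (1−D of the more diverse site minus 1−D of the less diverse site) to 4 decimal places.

Sample 1: N=137, proportions 0.10219, 0.058394, 0.50365, 0.021898, 0.080292, 0.043796, 0.094891, 0.029197, 0.065693, giving 1−D = 0.709468 (working shown to 6 dp, full precision carried).
Sample 2: N=181, proportions 0.060773, 0.027624, 0.060773, 0.679558, 0.033149, 0.060773, 0.005525, 0.071823, giving 1−D = 0.520070.
Difference = |0.709468 − 0.520070| = 0.189398, i.e. 0.1894 to 4 decimal places.

0.1894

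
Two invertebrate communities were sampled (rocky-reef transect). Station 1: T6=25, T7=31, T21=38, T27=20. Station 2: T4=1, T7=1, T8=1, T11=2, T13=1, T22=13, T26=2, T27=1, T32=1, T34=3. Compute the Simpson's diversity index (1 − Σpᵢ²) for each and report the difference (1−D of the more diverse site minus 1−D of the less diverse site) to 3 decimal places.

0.020

Station 1: N=114, proportions 0.2192982, 0.2719298, 0.3333333, 0.1754386, giving 1−D = 0.7360726 (working shown to 7 dp, full precision carried).
Station 2: N=26, proportions 0.0384615, 0.0384615, 0.0384615, 0.0769231, 0.0384615, 0.5, 0.0769231, 0.0384615, 0.0384615, 0.1153846, giving 1−D = 0.7159763.
Difference = |0.7360726 − 0.7159763| = 0.0200963, i.e. 0.020 to 3 decimal places.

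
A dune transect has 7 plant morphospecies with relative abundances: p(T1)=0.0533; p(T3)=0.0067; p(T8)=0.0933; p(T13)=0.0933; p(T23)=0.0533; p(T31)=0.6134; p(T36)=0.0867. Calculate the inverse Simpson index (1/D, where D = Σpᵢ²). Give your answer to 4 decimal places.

2.4575

D = 0.0533² + 0.0067² + 0.0933² + 0.0933² + 0.0533² + 0.6134² + 0.0867² = 0.0028409 + 0.0000449 + 0.0087049 + 0.0087049 + 0.0028409 + 0.3762596 + 0.0075169 = 0.4069129 (working shown to 7 dp, full precision carried).
So 1/D = 2.457528, i.e. 2.4575 to 4 decimal places.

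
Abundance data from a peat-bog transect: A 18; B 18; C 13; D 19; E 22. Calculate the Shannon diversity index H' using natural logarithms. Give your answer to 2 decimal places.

1.60

Total N = 18+18+13+19+22 = 90, so the proportions are 0.2, 0.2, 0.1444, 0.2111, 0.2444 (working shown to 4 dp, full precision carried).
Each pᵢ ln pᵢ term: 0.2×(-1.6094)=-0.3219, 0.2×(-1.6094)=-0.3219, 0.1444×(-1.9349)=-0.2795, 0.2111×(-1.5554)=-0.3284, 0.2444×(-1.4088)=-0.3444.
Sum = -1.5960, so H' = 1.60.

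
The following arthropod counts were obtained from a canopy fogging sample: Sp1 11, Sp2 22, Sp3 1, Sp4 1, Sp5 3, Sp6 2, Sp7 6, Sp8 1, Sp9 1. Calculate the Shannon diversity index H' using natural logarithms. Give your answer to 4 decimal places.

1.5834

Total N = 11+22+1+1+3+2+6+1+1 = 48, so the proportions are 0.229167, 0.458333, 0.020833, 0.020833, 0.0625, 0.041667, 0.125, 0.020833, 0.020833 (working shown to 6 dp, full precision carried).
Each pᵢ ln pᵢ term: 0.229167×(-1.473306)=-0.337633, 0.458333×(-0.780159)=-0.357573, 0.020833×(-3.871201)=-0.080650, 0.020833×(-3.871201)=-0.080650, 0.0625×(-2.772589)=-0.173287, 0.041667×(-3.178054)=-0.132419, 0.125×(-2.079442)=-0.259930, 0.020833×(-3.871201)=-0.080650, 0.020833×(-3.871201)=-0.080650.
Sum = -1.583441, so H' = 1.5834.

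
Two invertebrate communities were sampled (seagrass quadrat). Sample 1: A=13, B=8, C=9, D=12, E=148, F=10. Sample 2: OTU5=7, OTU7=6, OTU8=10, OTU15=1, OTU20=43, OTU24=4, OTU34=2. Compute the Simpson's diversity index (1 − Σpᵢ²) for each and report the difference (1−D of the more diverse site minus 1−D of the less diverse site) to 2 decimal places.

Sample 1: N=200, proportions 0.065, 0.04, 0.045, 0.06, 0.74, 0.05, giving 1−D = 0.4385 (working shown to 4 dp, full precision carried).
Sample 2: N=73, proportions 0.0959, 0.0822, 0.137, 0.0137, 0.589, 0.0548, 0.0274, giving 1−D = 0.6144.
Difference = |0.4385 − 0.6144| = 0.1759, i.e. 0.18 to 2 decimal places.

0.18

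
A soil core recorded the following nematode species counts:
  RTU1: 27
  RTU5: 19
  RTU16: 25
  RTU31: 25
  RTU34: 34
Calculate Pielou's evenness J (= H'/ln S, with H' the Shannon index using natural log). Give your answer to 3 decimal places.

0.989

Total N = 27+19+25+25+34 = 130, so the proportions are 0.20769, 0.14615, 0.19231, 0.19231, 0.26154 (working shown to 5 dp, full precision carried).
H' = −Σ pᵢ ln pᵢ = −((-0.32643) + (-0.28107) + (-0.31705) + (-0.31705) + (-0.35077)) = 1.59237.
With S = 5 species, ln S = 1.60944, so J = 1.59237/1.60944 = 0.98939, i.e. 0.989 to 3 decimal places.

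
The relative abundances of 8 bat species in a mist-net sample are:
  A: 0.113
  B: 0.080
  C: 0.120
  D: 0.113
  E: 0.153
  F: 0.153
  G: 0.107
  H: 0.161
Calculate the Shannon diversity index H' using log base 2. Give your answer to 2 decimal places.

2.97

Each pᵢ log₂ pᵢ term (working shown to 4 dp, full precision carried): 0.113×(-3.1456)=-0.3555, 0.08×(-3.6439)=-0.2915, 0.12×(-3.0589)=-0.3671, 0.113×(-3.1456)=-0.3555, 0.153×(-2.7084)=-0.4144, 0.153×(-2.7084)=-0.4144, 0.107×(-3.2243)=-0.3450, 0.161×(-2.6349)=-0.4242.
Sum = -2.9675, so H' = 2.97.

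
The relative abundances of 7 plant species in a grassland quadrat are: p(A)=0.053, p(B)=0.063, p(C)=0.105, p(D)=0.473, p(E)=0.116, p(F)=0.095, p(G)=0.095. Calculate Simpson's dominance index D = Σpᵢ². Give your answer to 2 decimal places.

D = 0.053² + 0.063² + 0.105² + 0.473² + 0.116² + 0.095² + 0.095² = 0.0028 + 0.0040 + 0.0110 + 0.2237 + 0.0135 + 0.0090 + 0.0090 = 0.2730 (working shown to 4 dp, full precision carried).
To 2 decimal places, D = 0.27.

0.27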